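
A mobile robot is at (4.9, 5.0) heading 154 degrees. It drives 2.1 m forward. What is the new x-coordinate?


x_new = x0 + d*cos(theta)
= 4.9 + 2.1*cos(154)
= 4.9 + -1.8875
= 3.0125


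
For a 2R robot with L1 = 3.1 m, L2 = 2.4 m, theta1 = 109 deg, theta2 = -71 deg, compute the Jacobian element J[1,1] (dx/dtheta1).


J[1,1] = -L1*sin(t1) - L2*sin(t1+t2)
= -3.1*sin(109) - 2.4*sin(38)
= -4.4087


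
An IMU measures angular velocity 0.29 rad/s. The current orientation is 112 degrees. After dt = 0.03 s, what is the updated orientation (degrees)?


delta_theta = w * dt = 0.29 * 0.03 = 0.0087 rad
= 0.4985 deg
theta_new = 112 + 0.4985 = 112.4985 deg


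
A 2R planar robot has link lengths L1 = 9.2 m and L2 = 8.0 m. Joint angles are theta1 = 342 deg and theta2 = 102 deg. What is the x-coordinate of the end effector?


Convert angles to radians: theta1 = 5.969, theta2 = 1.7802
x = L1*cos(theta1) + L2*cos(theta1+theta2)
x = 8.7497 + 0.8362
x = 9.5859


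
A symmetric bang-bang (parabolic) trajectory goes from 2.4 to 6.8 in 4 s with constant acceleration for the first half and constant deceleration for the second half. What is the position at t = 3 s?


Symmetric rest-to-rest: each phase covers (pf-p0)/2 in time T/2. 0.5*a*(T/2)^2 = (pf-p0)/2 => a = 4*(pf-p0)/T^2
a = 4*(6.8-2.4)/4^2 = 1.1
t = 3 is in the deceleration phase (t > T/2).
p = pf - 0.5*a*(T-t)^2 = 6.8 - 0.5*1.1*1^2
= 6.25


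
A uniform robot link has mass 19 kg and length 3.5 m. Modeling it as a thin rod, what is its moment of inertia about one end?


I = (1/3) * m * L^2
= (1/3) * 19 * 3.5^2
= 0.333333 * 19 * 12.25
= 77.5833 kg*m^2


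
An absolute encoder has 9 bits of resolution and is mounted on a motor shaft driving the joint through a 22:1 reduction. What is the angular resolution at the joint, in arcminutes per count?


counts = 2^9 = 512
effective counts at joint = 512 * 22 = 11264
resolution = 360*60 / 11264
= 1.9176 arcmin/count


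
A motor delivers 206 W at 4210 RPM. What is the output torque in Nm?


omega = 4210 * 2*pi/60 = 440.8702 rad/s
tau = P / omega = 206 / 440.8702
= 0.4673 Nm


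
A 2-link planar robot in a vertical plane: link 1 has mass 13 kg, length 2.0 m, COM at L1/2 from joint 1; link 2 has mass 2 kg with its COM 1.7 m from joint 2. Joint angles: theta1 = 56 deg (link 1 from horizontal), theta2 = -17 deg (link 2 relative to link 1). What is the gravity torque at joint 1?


Horizontal distance from joint 1 to link-1 COM:
  x_c1 = (L1/2)*cos(t1) = 1.0 * 0.5592 = 0.5592 m
Horizontal distance from joint 1 to link-2 COM:
  x_c2 = L1*cos(t1) + Lc2*cos(t1+t2)
       = 2.0*0.5592 + 1.7*0.7771 = 2.4395 m
tau1 = m1*g*x_c1 + m2*g*x_c2
     = 13*9.81*0.5592 + 2*9.81*2.4395
     = 71.3139 + 47.8637
     = 119.1775 Nm


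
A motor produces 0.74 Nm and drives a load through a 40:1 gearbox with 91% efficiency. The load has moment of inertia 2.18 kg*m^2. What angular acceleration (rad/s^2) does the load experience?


tau_out = tau_motor * N * eta
= 0.74 * 40 * 0.91 = 26.936 Nm
alpha = tau_out / I = 26.936 / 2.18
= 12.356 rad/s^2


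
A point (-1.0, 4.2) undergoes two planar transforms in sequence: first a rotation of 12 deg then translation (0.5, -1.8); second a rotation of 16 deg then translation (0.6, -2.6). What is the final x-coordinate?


After transform 1:
x1 = cos(12)*-1.0 - sin(12)*4.2 + 0.5 = -1.3514
y1 = sin(12)*-1.0 + cos(12)*4.2 + -1.8 = 2.1003
After transform 2:
x2 = cos(16)*-1.3514 - sin(16)*2.1003 + 0.6
= -1.278


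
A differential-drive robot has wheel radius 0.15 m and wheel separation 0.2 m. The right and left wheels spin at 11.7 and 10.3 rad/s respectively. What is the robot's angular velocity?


vR = r*wR = 0.15*11.7 = 1.755 m/s
vL = r*wL = 0.15*10.3 = 1.545 m/s
v = (vR+vL)/2 = 1.65 m/s
omega = (vR-vL)/L = 1.05 rad/s
angular velocity = 1.05 rad/s


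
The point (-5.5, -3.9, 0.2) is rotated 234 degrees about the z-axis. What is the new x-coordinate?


Rotation about z-axis: x' = x*cos(theta) - y*sin(theta)
= -5.5 * -0.5878 - -3.9 * -0.809
= 0.0777


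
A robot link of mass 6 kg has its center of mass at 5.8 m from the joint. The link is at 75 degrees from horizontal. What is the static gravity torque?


tau = m*g*L*cos(angle)
= 6 * 9.81 * 5.8 * cos(75 deg)
= 6 * 9.81 * 5.8 * 0.2588
= 88.3577 Nm


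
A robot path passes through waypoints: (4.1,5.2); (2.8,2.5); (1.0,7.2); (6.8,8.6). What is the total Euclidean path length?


Segment lengths:
  seg1 = sqrt((-1.3)^2 + (-2.7)^2) = 2.9967
  seg2 = sqrt((-1.8)^2 + (4.7)^2) = 5.0329
  seg3 = sqrt((5.8)^2 + (1.4)^2) = 5.9666
Total = 13.9961


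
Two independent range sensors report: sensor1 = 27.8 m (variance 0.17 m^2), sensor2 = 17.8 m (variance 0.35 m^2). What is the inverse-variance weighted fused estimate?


w1 = (1/var1) / (1/var1 + 1/var2)
   = 5.8824 / (5.8824 + 2.8571) = 0.6731
w2 = 1 - w1 = 0.3269
fused = w1*s1 + w2*s2 = 18.7115 + 5.8192
= 24.5308 m


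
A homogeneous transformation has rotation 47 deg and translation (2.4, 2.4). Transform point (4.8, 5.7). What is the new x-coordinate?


x' = cos(theta)*px - sin(theta)*py + tx
= 0.682*4.8 - 0.7314*5.7 + 2.4
= 1.5049


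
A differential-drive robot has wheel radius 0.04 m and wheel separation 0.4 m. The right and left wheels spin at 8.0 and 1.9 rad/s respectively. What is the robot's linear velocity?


vR = r*wR = 0.04*8.0 = 0.32 m/s
vL = r*wL = 0.04*1.9 = 0.076 m/s
v = (vR+vL)/2 = 0.198 m/s
omega = (vR-vL)/L = 0.61 rad/s
linear velocity = 0.198 m/s


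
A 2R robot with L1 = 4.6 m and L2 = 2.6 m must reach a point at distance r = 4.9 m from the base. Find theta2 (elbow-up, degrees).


cos(theta2) = (r^2 - L1^2 - L2^2) / (2*L1*L2)
cos(theta2) = (24.01 - 21.16 - 6.76) / 23.92
cos(theta2) = -0.163462
theta2 = 99.4079 degrees


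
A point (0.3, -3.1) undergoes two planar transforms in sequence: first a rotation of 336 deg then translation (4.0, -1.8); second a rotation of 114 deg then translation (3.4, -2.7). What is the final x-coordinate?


After transform 1:
x1 = cos(336)*0.3 - sin(336)*-3.1 + 4.0 = 3.0132
y1 = sin(336)*0.3 + cos(336)*-3.1 + -1.8 = -4.754
After transform 2:
x2 = cos(114)*3.0132 - sin(114)*-4.754 + 3.4
= 6.5174


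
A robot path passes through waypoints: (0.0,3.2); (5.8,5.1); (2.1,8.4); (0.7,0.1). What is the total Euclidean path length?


Segment lengths:
  seg1 = sqrt((5.8)^2 + (1.9)^2) = 6.1033
  seg2 = sqrt((-3.7)^2 + (3.3)^2) = 4.9578
  seg3 = sqrt((-1.4)^2 + (-8.3)^2) = 8.4172
Total = 19.4783


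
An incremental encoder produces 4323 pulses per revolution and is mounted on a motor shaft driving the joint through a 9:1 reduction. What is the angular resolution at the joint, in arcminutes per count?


counts per rev = 4323
effective counts at joint = 4323 * 9 = 38907
resolution = 360*60 / 38907
= 0.5552 arcmin/count


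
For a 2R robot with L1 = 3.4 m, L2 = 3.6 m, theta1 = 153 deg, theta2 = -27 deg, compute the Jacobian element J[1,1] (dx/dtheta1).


J[1,1] = -L1*sin(t1) - L2*sin(t1+t2)
= -3.4*sin(153) - 3.6*sin(126)
= -4.456


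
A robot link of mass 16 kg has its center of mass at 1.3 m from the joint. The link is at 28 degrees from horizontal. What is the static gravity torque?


tau = m*g*L*cos(angle)
= 16 * 9.81 * 1.3 * cos(28 deg)
= 16 * 9.81 * 1.3 * 0.8829
= 180.1637 Nm


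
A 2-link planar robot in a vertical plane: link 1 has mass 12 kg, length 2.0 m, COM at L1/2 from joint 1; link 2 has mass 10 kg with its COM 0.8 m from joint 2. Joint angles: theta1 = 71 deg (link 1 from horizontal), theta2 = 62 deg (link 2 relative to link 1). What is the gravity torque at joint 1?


Horizontal distance from joint 1 to link-1 COM:
  x_c1 = (L1/2)*cos(t1) = 1.0 * 0.3256 = 0.3256 m
Horizontal distance from joint 1 to link-2 COM:
  x_c2 = L1*cos(t1) + Lc2*cos(t1+t2)
       = 2.0*0.3256 + 0.8*-0.682 = 0.1055 m
tau1 = m1*g*x_c1 + m2*g*x_c2
     = 12*9.81*0.3256 + 10*9.81*0.1055
     = 38.3259 + 10.3532
     = 48.6791 Nm


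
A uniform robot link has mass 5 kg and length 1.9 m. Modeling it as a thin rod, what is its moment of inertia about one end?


I = (1/3) * m * L^2
= (1/3) * 5 * 1.9^2
= 0.333333 * 5 * 3.61
= 6.0167 kg*m^2


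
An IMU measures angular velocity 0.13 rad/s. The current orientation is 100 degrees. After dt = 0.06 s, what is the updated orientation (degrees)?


delta_theta = w * dt = 0.13 * 0.06 = 0.0078 rad
= 0.4469 deg
theta_new = 100 + 0.4469 = 100.4469 deg


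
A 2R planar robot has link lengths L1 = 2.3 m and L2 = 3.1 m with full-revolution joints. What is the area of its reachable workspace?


r_max = L1 + L2 = 5.4 m
r_min = |L1 - L2| = 0.8 m
Area = pi*(r_max^2 - r_min^2)
= pi*(29.16 - 0.64)
= pi * 28.52
= 89.5982 m^2


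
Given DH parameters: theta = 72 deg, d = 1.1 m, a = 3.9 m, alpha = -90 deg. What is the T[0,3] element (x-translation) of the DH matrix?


T[0,3] = a * cos(theta)
= 3.9 * cos(72 deg)
= 3.9 * 0.309
= 1.2052


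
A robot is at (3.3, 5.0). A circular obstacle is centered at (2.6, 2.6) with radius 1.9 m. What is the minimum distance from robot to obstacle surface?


center_dist = sqrt((3.3-2.6)^2 + (5.0-2.6)^2)
= sqrt(0.49 + 5.76)
= 2.5
min_dist = center_dist - radius = 2.5 - 1.9 = 0.6 m


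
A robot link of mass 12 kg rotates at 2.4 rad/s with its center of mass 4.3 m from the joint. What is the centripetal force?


F = m * omega^2 * r
= 12 * 2.4^2 * 4.3
= 12 * 5.76 * 4.3
= 297.216 N


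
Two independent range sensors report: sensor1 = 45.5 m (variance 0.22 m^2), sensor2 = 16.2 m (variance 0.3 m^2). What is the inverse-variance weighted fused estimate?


w1 = (1/var1) / (1/var1 + 1/var2)
   = 4.5455 / (4.5455 + 3.3333) = 0.5769
w2 = 1 - w1 = 0.4231
fused = w1*s1 + w2*s2 = 26.25 + 6.8538
= 33.1038 m


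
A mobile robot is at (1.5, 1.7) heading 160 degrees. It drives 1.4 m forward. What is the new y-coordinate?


y_new = y0 + d*sin(theta)
= 1.7 + 1.4*sin(160)
= 1.7 + 0.4788
= 2.1788


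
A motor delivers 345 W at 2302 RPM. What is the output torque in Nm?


omega = 2302 * 2*pi/60 = 241.0649 rad/s
tau = P / omega = 345 / 241.0649
= 1.4312 Nm


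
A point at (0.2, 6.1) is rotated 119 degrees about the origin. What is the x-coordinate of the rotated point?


x' = x*cos(theta) - y*sin(theta)
cos(119 deg) = -0.4848, sin(119 deg) = 0.8746
x' = 0.2 * -0.4848 - 6.1 * 0.8746
= -0.097 - 5.3352
= -5.4321


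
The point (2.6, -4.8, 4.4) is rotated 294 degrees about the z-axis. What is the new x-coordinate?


Rotation about z-axis: x' = x*cos(theta) - y*sin(theta)
= 2.6 * 0.4067 - -4.8 * -0.9135
= -3.3275


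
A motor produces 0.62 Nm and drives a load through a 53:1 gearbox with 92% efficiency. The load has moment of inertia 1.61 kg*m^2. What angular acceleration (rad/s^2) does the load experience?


tau_out = tau_motor * N * eta
= 0.62 * 53 * 0.92 = 30.2312 Nm
alpha = tau_out / I = 30.2312 / 1.61
= 18.7771 rad/s^2


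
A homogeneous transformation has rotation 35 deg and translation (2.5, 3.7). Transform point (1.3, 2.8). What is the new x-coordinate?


x' = cos(theta)*px - sin(theta)*py + tx
= 0.8192*1.3 - 0.5736*2.8 + 2.5
= 1.9589


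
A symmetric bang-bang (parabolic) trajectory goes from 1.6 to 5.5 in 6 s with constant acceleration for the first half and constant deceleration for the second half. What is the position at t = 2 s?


Symmetric rest-to-rest: each phase covers (pf-p0)/2 in time T/2. 0.5*a*(T/2)^2 = (pf-p0)/2 => a = 4*(pf-p0)/T^2
a = 4*(5.5-1.6)/6^2 = 0.4333
t = 2 is in the acceleration phase (t <= T/2).
p = p0 + 0.5*a*t^2 = 1.6 + 0.5*0.4333*2^2
= 2.4667


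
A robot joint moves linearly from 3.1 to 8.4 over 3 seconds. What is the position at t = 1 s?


s = t/T = 1/3 = 0.3333
p(t) = p0 + (pf-p0)*s
= 3.1 + (8.4 - 3.1) * 0.3333
= 4.8667


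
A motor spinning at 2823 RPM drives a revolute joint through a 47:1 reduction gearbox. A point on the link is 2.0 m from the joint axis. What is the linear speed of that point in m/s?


omega_motor = 2823 * 2*pi/60 = 295.6239 rad/s
omega_joint = omega_motor / 47 = 6.2899 rad/s
v = omega_joint * r = 6.2899 * 2.0
= 12.5797 m/s


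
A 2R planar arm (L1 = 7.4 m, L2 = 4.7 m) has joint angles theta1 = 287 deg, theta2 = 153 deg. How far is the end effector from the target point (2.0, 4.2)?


End effector via forward kinematics:
x = L1*cos(t1) + L2*cos(t1+t2) = 2.9797
y = L1*sin(t1) + L2*sin(t1+t2) = -2.4481
Distance to target:
d = sqrt((2.0 - 2.9797)^2 + (4.2 - -2.4481)^2)
= sqrt(0.9598 + 44.1967)
= 6.7199 m


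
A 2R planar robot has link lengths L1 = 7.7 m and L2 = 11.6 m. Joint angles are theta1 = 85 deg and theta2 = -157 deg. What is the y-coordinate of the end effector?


Convert angles to radians: theta1 = 1.4835, theta2 = -2.7402
y = L1*sin(theta1) + L2*sin(theta1+theta2)
y = 7.6707 + -11.0323
y = -3.3616


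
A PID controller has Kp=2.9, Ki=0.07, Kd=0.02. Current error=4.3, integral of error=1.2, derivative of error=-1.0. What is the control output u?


u = Kp*e + Ki*int(e) + Kd*de/dt
= 2.9*4.3 + 0.07*1.2 + 0.02*(-1.0)
= 12.47 + 0.084 + -0.02
= 12.534


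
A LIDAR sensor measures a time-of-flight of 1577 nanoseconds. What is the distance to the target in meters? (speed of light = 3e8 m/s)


tof = 1577 ns = 1.577e-06 s
dist = c * tof / 2
= 3e8 * 1.577e-06 / 2
= 236.55 m


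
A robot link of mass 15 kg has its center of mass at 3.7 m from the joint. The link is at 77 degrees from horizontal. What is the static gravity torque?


tau = m*g*L*cos(angle)
= 15 * 9.81 * 3.7 * cos(77 deg)
= 15 * 9.81 * 3.7 * 0.225
= 122.4757 Nm


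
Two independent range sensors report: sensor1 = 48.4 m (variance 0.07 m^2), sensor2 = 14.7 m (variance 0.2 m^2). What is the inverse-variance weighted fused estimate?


w1 = (1/var1) / (1/var1 + 1/var2)
   = 14.2857 / (14.2857 + 5.0) = 0.7407
w2 = 1 - w1 = 0.2593
fused = w1*s1 + w2*s2 = 35.8519 + 3.8111
= 39.663 m


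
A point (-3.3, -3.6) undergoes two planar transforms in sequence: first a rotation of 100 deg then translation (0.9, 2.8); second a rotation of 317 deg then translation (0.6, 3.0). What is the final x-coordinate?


After transform 1:
x1 = cos(100)*-3.3 - sin(100)*-3.6 + 0.9 = 5.0183
y1 = sin(100)*-3.3 + cos(100)*-3.6 + 2.8 = 0.1753
After transform 2:
x2 = cos(317)*5.0183 - sin(317)*0.1753 + 0.6
= 4.3897


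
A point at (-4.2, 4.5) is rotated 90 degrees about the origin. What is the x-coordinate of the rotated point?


x' = x*cos(theta) - y*sin(theta)
cos(90 deg) = 0.0, sin(90 deg) = 1.0
x' = -4.2 * 0.0 - 4.5 * 1.0
= -0.0 - 4.5
= -4.5


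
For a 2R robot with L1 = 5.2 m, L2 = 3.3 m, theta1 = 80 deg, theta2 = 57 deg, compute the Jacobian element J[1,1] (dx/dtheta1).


J[1,1] = -L1*sin(t1) - L2*sin(t1+t2)
= -5.2*sin(80) - 3.3*sin(137)
= -7.3716


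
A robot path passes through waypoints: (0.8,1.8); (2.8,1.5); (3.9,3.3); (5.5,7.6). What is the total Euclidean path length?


Segment lengths:
  seg1 = sqrt((2.0)^2 + (-0.3)^2) = 2.0224
  seg2 = sqrt((1.1)^2 + (1.8)^2) = 2.1095
  seg3 = sqrt((1.6)^2 + (4.3)^2) = 4.588
Total = 8.7199


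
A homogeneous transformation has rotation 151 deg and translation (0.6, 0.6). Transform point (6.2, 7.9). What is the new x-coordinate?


x' = cos(theta)*px - sin(theta)*py + tx
= -0.8746*6.2 - 0.4848*7.9 + 0.6
= -8.6526


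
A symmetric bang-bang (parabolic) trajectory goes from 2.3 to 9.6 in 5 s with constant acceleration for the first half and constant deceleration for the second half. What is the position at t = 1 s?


Symmetric rest-to-rest: each phase covers (pf-p0)/2 in time T/2. 0.5*a*(T/2)^2 = (pf-p0)/2 => a = 4*(pf-p0)/T^2
a = 4*(9.6-2.3)/5^2 = 1.168
t = 1 is in the acceleration phase (t <= T/2).
p = p0 + 0.5*a*t^2 = 2.3 + 0.5*1.168*1^2
= 2.884


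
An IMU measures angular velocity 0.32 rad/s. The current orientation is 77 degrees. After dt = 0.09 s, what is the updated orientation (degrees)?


delta_theta = w * dt = 0.32 * 0.09 = 0.0288 rad
= 1.6501 deg
theta_new = 77 + 1.6501 = 78.6501 deg


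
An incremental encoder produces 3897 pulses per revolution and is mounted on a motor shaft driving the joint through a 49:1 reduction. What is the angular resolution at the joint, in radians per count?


counts per rev = 3897
effective counts at joint = 3897 * 49 = 190953
resolution = 2*pi / 190953
= 3.2904e-05 rad/count


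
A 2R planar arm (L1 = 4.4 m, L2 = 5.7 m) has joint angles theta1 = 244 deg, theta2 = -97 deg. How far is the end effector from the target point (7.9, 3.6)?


End effector via forward kinematics:
x = L1*cos(t1) + L2*cos(t1+t2) = -6.7093
y = L1*sin(t1) + L2*sin(t1+t2) = -0.8503
Distance to target:
d = sqrt((7.9 - -6.7093)^2 + (3.6 - -0.8503)^2)
= sqrt(213.4303 + 19.8047)
= 15.272 m


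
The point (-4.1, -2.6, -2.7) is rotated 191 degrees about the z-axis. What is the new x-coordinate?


Rotation about z-axis: x' = x*cos(theta) - y*sin(theta)
= -4.1 * -0.9816 - -2.6 * -0.1908
= 3.5286


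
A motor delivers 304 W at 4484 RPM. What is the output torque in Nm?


omega = 4484 * 2*pi/60 = 469.5634 rad/s
tau = P / omega = 304 / 469.5634
= 0.6474 Nm


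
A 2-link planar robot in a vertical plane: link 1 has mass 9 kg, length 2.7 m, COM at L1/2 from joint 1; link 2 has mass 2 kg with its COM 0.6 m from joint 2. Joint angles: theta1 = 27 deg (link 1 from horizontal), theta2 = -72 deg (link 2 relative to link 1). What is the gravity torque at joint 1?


Horizontal distance from joint 1 to link-1 COM:
  x_c1 = (L1/2)*cos(t1) = 1.35 * 0.891 = 1.2029 m
Horizontal distance from joint 1 to link-2 COM:
  x_c2 = L1*cos(t1) + Lc2*cos(t1+t2)
       = 2.7*0.891 + 0.6*0.7071 = 2.83 m
tau1 = m1*g*x_c1 + m2*g*x_c2
     = 9*9.81*1.2029 + 2*9.81*2.83
     = 106.2004 + 55.5242
     = 161.7246 Nm


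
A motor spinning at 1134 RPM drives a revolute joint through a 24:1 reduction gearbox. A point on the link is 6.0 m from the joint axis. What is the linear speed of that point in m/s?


omega_motor = 1134 * 2*pi/60 = 118.7522 rad/s
omega_joint = omega_motor / 24 = 4.948 rad/s
v = omega_joint * r = 4.948 * 6.0
= 29.6881 m/s


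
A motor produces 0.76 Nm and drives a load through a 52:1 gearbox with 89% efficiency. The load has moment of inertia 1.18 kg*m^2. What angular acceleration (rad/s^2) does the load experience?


tau_out = tau_motor * N * eta
= 0.76 * 52 * 0.89 = 35.1728 Nm
alpha = tau_out / I = 35.1728 / 1.18
= 29.8075 rad/s^2


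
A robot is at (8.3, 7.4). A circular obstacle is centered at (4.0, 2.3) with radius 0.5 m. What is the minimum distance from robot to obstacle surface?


center_dist = sqrt((8.3-4.0)^2 + (7.4-2.3)^2)
= sqrt(18.49 + 26.01)
= 6.6708
min_dist = center_dist - radius = 6.6708 - 0.5 = 6.1708 m


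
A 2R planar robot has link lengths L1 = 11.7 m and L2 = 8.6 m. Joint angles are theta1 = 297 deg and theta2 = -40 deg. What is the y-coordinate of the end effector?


Convert angles to radians: theta1 = 5.1836, theta2 = -0.6981
y = L1*sin(theta1) + L2*sin(theta1+theta2)
y = -10.4248 + -8.3796
y = -18.8044


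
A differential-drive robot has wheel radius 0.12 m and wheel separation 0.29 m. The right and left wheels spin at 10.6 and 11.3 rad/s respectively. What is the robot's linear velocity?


vR = r*wR = 0.12*10.6 = 1.272 m/s
vL = r*wL = 0.12*11.3 = 1.356 m/s
v = (vR+vL)/2 = 1.314 m/s
omega = (vR-vL)/L = -0.2897 rad/s
linear velocity = 1.314 m/s


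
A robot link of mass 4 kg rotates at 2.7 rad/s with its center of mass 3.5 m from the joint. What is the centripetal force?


F = m * omega^2 * r
= 4 * 2.7^2 * 3.5
= 4 * 7.29 * 3.5
= 102.06 N


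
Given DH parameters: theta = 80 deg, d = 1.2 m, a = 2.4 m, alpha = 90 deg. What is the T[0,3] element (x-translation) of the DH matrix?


T[0,3] = a * cos(theta)
= 2.4 * cos(80 deg)
= 2.4 * 0.1736
= 0.4168


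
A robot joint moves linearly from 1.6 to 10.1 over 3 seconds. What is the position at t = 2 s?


s = t/T = 2/3 = 0.6667
p(t) = p0 + (pf-p0)*s
= 1.6 + (10.1 - 1.6) * 0.6667
= 7.2667


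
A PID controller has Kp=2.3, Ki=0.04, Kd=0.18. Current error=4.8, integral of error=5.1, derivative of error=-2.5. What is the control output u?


u = Kp*e + Ki*int(e) + Kd*de/dt
= 2.3*4.8 + 0.04*5.1 + 0.18*(-2.5)
= 11.04 + 0.204 + -0.45
= 10.794


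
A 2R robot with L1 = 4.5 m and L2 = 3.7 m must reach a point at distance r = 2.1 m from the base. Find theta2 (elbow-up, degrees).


cos(theta2) = (r^2 - L1^2 - L2^2) / (2*L1*L2)
cos(theta2) = (4.41 - 20.25 - 13.69) / 33.3
cos(theta2) = -0.886787
theta2 = 152.4722 degrees


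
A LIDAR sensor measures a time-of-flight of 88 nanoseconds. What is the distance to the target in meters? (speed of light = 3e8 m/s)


tof = 88 ns = 8.8e-08 s
dist = c * tof / 2
= 3e8 * 8.8e-08 / 2
= 13.2 m


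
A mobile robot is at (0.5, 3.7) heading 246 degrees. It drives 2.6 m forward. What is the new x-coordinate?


x_new = x0 + d*cos(theta)
= 0.5 + 2.6*cos(246)
= 0.5 + -1.0575
= -0.5575


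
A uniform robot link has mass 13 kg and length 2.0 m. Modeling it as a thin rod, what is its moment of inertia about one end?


I = (1/3) * m * L^2
= (1/3) * 13 * 2.0^2
= 0.333333 * 13 * 4.0
= 17.3333 kg*m^2


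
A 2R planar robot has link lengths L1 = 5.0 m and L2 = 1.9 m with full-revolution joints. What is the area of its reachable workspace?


r_max = L1 + L2 = 6.9 m
r_min = |L1 - L2| = 3.1 m
Area = pi*(r_max^2 - r_min^2)
= pi*(47.61 - 9.61)
= pi * 38.0
= 119.3805 m^2


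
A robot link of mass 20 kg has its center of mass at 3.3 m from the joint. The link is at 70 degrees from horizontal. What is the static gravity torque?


tau = m*g*L*cos(angle)
= 20 * 9.81 * 3.3 * cos(70 deg)
= 20 * 9.81 * 3.3 * 0.342
= 221.4444 Nm


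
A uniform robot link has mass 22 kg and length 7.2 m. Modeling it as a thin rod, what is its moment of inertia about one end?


I = (1/3) * m * L^2
= (1/3) * 22 * 7.2^2
= 0.333333 * 22 * 51.84
= 380.16 kg*m^2


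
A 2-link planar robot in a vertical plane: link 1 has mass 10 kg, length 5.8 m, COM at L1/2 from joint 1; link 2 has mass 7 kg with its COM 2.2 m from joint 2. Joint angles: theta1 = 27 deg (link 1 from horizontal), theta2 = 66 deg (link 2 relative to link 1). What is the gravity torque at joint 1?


Horizontal distance from joint 1 to link-1 COM:
  x_c1 = (L1/2)*cos(t1) = 2.9 * 0.891 = 2.5839 m
Horizontal distance from joint 1 to link-2 COM:
  x_c2 = L1*cos(t1) + Lc2*cos(t1+t2)
       = 5.8*0.891 + 2.2*-0.0523 = 5.0527 m
tau1 = m1*g*x_c1 + m2*g*x_c2
     = 10*9.81*2.5839 + 7*9.81*5.0527
     = 253.4824 + 346.9688
     = 600.4513 Nm


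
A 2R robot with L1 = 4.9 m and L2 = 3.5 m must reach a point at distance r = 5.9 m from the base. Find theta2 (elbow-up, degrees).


cos(theta2) = (r^2 - L1^2 - L2^2) / (2*L1*L2)
cos(theta2) = (34.81 - 24.01 - 12.25) / 34.3
cos(theta2) = -0.042274
theta2 = 92.4228 degrees


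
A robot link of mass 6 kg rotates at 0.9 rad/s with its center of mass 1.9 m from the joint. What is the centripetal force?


F = m * omega^2 * r
= 6 * 0.9^2 * 1.9
= 6 * 0.81 * 1.9
= 9.234 N


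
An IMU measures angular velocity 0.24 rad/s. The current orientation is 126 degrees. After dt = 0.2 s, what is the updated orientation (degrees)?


delta_theta = w * dt = 0.24 * 0.2 = 0.048 rad
= 2.7502 deg
theta_new = 126 + 2.7502 = 128.7502 deg


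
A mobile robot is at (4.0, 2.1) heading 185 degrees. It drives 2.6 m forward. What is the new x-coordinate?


x_new = x0 + d*cos(theta)
= 4.0 + 2.6*cos(185)
= 4.0 + -2.5901
= 1.4099


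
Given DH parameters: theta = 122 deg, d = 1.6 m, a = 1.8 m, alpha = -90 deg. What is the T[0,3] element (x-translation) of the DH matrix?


T[0,3] = a * cos(theta)
= 1.8 * cos(122 deg)
= 1.8 * -0.5299
= -0.9539


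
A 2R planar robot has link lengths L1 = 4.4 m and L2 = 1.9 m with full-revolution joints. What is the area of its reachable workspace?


r_max = L1 + L2 = 6.3 m
r_min = |L1 - L2| = 2.5 m
Area = pi*(r_max^2 - r_min^2)
= pi*(39.69 - 6.25)
= pi * 33.44
= 105.0549 m^2


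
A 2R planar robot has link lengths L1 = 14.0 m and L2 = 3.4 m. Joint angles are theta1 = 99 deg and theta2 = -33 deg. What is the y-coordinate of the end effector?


Convert angles to radians: theta1 = 1.7279, theta2 = -0.576
y = L1*sin(theta1) + L2*sin(theta1+theta2)
y = 13.8276 + 3.1061
y = 16.9337


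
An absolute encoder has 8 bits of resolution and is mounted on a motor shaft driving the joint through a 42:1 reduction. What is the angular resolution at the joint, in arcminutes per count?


counts = 2^8 = 256
effective counts at joint = 256 * 42 = 10752
resolution = 360*60 / 10752
= 2.0089 arcmin/count


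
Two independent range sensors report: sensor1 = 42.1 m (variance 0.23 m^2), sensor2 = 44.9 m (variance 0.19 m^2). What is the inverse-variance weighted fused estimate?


w1 = (1/var1) / (1/var1 + 1/var2)
   = 4.3478 / (4.3478 + 5.2632) = 0.4524
w2 = 1 - w1 = 0.5476
fused = w1*s1 + w2*s2 = 19.0452 + 24.5881
= 43.6333 m


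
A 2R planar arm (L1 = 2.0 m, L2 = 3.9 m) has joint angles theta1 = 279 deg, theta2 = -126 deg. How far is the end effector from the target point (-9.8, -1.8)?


End effector via forward kinematics:
x = L1*cos(t1) + L2*cos(t1+t2) = -3.1621
y = L1*sin(t1) + L2*sin(t1+t2) = -0.2048
Distance to target:
d = sqrt((-9.8 - -3.1621)^2 + (-1.8 - -0.2048)^2)
= sqrt(44.0623 + 2.5446)
= 6.8269 m


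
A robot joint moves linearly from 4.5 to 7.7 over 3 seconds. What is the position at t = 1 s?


s = t/T = 1/3 = 0.3333
p(t) = p0 + (pf-p0)*s
= 4.5 + (7.7 - 4.5) * 0.3333
= 5.5667


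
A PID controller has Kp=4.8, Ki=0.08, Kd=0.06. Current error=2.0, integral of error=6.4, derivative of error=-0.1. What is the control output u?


u = Kp*e + Ki*int(e) + Kd*de/dt
= 4.8*2.0 + 0.08*6.4 + 0.06*(-0.1)
= 9.6 + 0.512 + -0.006
= 10.106


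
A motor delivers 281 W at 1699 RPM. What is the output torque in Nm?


omega = 1699 * 2*pi/60 = 177.9189 rad/s
tau = P / omega = 281 / 177.9189
= 1.5794 Nm


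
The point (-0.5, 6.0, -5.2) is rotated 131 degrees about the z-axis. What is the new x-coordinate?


Rotation about z-axis: x' = x*cos(theta) - y*sin(theta)
= -0.5 * -0.6561 - 6.0 * 0.7547
= -4.2002


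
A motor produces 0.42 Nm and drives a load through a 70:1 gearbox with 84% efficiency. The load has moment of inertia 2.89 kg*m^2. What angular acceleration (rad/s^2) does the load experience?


tau_out = tau_motor * N * eta
= 0.42 * 70 * 0.84 = 24.696 Nm
alpha = tau_out / I = 24.696 / 2.89
= 8.5453 rad/s^2


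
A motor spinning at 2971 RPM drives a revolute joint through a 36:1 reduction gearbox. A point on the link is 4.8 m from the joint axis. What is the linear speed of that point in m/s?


omega_motor = 2971 * 2*pi/60 = 311.1224 rad/s
omega_joint = omega_motor / 36 = 8.6423 rad/s
v = omega_joint * r = 8.6423 * 4.8
= 41.483 m/s


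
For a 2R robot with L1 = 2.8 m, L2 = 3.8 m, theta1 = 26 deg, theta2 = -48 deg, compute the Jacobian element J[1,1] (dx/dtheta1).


J[1,1] = -L1*sin(t1) - L2*sin(t1+t2)
= -2.8*sin(26) - 3.8*sin(-22)
= 0.1961


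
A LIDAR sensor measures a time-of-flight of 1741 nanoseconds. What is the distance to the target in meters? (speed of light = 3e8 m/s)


tof = 1741 ns = 1.741e-06 s
dist = c * tof / 2
= 3e8 * 1.741e-06 / 2
= 261.15 m


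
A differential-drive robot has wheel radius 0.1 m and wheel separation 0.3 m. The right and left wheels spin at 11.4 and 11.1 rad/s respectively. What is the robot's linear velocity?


vR = r*wR = 0.1*11.4 = 1.14 m/s
vL = r*wL = 0.1*11.1 = 1.11 m/s
v = (vR+vL)/2 = 1.125 m/s
omega = (vR-vL)/L = 0.1 rad/s
linear velocity = 1.125 m/s


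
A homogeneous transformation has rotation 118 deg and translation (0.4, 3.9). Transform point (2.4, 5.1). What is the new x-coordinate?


x' = cos(theta)*px - sin(theta)*py + tx
= -0.4695*2.4 - 0.8829*5.1 + 0.4
= -5.2298


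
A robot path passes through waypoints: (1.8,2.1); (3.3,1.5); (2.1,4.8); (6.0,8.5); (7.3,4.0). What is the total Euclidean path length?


Segment lengths:
  seg1 = sqrt((1.5)^2 + (-0.6)^2) = 1.6155
  seg2 = sqrt((-1.2)^2 + (3.3)^2) = 3.5114
  seg3 = sqrt((3.9)^2 + (3.7)^2) = 5.3759
  seg4 = sqrt((1.3)^2 + (-4.5)^2) = 4.684
Total = 15.1868


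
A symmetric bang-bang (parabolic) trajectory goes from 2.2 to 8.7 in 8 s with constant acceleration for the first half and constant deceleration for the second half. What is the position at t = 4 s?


Symmetric rest-to-rest: each phase covers (pf-p0)/2 in time T/2. 0.5*a*(T/2)^2 = (pf-p0)/2 => a = 4*(pf-p0)/T^2
a = 4*(8.7-2.2)/8^2 = 0.4062
t = 4 is in the acceleration phase (t <= T/2).
p = p0 + 0.5*a*t^2 = 2.2 + 0.5*0.4062*4^2
= 5.45


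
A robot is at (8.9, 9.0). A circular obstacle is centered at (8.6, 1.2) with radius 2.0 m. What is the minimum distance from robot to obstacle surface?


center_dist = sqrt((8.9-8.6)^2 + (9.0-1.2)^2)
= sqrt(0.09 + 60.84)
= 7.8058
min_dist = center_dist - radius = 7.8058 - 2.0 = 5.8058 m


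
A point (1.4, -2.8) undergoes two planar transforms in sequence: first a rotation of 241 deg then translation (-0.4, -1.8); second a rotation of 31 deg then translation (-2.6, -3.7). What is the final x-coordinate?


After transform 1:
x1 = cos(241)*1.4 - sin(241)*-2.8 + -0.4 = -3.5277
y1 = sin(241)*1.4 + cos(241)*-2.8 + -1.8 = -1.667
After transform 2:
x2 = cos(31)*-3.5277 - sin(31)*-1.667 + -2.6
= -4.7652


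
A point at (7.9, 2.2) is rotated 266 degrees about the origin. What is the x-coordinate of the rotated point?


x' = x*cos(theta) - y*sin(theta)
cos(266 deg) = -0.0698, sin(266 deg) = -0.9976
x' = 7.9 * -0.0698 - 2.2 * -0.9976
= -0.5511 - -2.1946
= 1.6436


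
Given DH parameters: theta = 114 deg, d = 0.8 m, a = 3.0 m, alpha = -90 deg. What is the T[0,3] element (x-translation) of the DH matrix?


T[0,3] = a * cos(theta)
= 3.0 * cos(114 deg)
= 3.0 * -0.4067
= -1.2202


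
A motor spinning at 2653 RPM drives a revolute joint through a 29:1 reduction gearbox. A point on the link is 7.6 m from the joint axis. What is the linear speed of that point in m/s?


omega_motor = 2653 * 2*pi/60 = 277.8215 rad/s
omega_joint = omega_motor / 29 = 9.5801 rad/s
v = omega_joint * r = 9.5801 * 7.6
= 72.8084 m/s


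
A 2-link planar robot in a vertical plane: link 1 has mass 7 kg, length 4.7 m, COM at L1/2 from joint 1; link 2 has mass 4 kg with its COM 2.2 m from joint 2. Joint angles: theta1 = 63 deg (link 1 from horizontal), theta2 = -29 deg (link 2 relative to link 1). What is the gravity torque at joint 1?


Horizontal distance from joint 1 to link-1 COM:
  x_c1 = (L1/2)*cos(t1) = 2.35 * 0.454 = 1.0669 m
Horizontal distance from joint 1 to link-2 COM:
  x_c2 = L1*cos(t1) + Lc2*cos(t1+t2)
       = 4.7*0.454 + 2.2*0.829 = 3.9576 m
tau1 = m1*g*x_c1 + m2*g*x_c2
     = 7*9.81*1.0669 + 4*9.81*3.9576
     = 73.2625 + 155.2977
     = 228.5602 Nm


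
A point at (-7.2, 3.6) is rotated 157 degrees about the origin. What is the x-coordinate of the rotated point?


x' = x*cos(theta) - y*sin(theta)
cos(157 deg) = -0.9205, sin(157 deg) = 0.3907
x' = -7.2 * -0.9205 - 3.6 * 0.3907
= 6.6276 - 1.4066
= 5.221


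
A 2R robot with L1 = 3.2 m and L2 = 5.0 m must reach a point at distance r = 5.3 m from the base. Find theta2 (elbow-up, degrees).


cos(theta2) = (r^2 - L1^2 - L2^2) / (2*L1*L2)
cos(theta2) = (28.09 - 10.24 - 25.0) / 32.0
cos(theta2) = -0.223438
theta2 = 102.911 degrees


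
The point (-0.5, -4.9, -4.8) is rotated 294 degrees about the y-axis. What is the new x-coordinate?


Rotation about y-axis: x' = x*cos(theta) + z*sin(theta)
= -0.5 * 0.4067 + -4.8 * -0.9135
= 4.1816


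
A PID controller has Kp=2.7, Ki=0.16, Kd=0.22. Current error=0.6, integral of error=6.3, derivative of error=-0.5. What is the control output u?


u = Kp*e + Ki*int(e) + Kd*de/dt
= 2.7*0.6 + 0.16*6.3 + 0.22*(-0.5)
= 1.62 + 1.008 + -0.11
= 2.518


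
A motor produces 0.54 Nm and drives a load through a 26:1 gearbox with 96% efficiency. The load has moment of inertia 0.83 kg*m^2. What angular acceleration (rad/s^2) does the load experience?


tau_out = tau_motor * N * eta
= 0.54 * 26 * 0.96 = 13.4784 Nm
alpha = tau_out / I = 13.4784 / 0.83
= 16.239 rad/s^2


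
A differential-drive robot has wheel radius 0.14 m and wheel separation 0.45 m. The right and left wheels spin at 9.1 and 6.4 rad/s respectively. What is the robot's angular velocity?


vR = r*wR = 0.14*9.1 = 1.274 m/s
vL = r*wL = 0.14*6.4 = 0.896 m/s
v = (vR+vL)/2 = 1.085 m/s
omega = (vR-vL)/L = 0.84 rad/s
angular velocity = 0.84 rad/s


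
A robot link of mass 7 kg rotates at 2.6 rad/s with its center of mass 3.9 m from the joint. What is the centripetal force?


F = m * omega^2 * r
= 7 * 2.6^2 * 3.9
= 7 * 6.76 * 3.9
= 184.548 N


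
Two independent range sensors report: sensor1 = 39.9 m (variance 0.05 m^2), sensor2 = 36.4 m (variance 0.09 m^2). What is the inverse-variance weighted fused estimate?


w1 = (1/var1) / (1/var1 + 1/var2)
   = 20.0 / (20.0 + 11.1111) = 0.6429
w2 = 1 - w1 = 0.3571
fused = w1*s1 + w2*s2 = 25.65 + 13.0
= 38.65 m


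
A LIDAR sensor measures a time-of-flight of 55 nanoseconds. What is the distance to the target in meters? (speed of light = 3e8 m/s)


tof = 55 ns = 5.5e-08 s
dist = c * tof / 2
= 3e8 * 5.5e-08 / 2
= 8.25 m


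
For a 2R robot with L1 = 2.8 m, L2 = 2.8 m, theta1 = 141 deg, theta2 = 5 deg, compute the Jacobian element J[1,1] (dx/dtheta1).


J[1,1] = -L1*sin(t1) - L2*sin(t1+t2)
= -2.8*sin(141) - 2.8*sin(146)
= -3.3278


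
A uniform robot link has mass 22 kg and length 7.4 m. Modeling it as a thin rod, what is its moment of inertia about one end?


I = (1/3) * m * L^2
= (1/3) * 22 * 7.4^2
= 0.333333 * 22 * 54.76
= 401.5733 kg*m^2


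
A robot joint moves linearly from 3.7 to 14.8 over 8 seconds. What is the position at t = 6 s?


s = t/T = 6/8 = 0.75
p(t) = p0 + (pf-p0)*s
= 3.7 + (14.8 - 3.7) * 0.75
= 12.025


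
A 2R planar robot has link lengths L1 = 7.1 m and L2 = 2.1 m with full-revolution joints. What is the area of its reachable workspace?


r_max = L1 + L2 = 9.2 m
r_min = |L1 - L2| = 5.0 m
Area = pi*(r_max^2 - r_min^2)
= pi*(84.64 - 25.0)
= pi * 59.64
= 187.3646 m^2


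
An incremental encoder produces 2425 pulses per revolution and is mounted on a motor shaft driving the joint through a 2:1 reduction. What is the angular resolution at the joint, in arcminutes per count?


counts per rev = 2425
effective counts at joint = 2425 * 2 = 4850
resolution = 360*60 / 4850
= 4.4536 arcmin/count


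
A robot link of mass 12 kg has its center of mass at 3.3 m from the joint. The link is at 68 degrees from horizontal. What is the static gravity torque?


tau = m*g*L*cos(angle)
= 12 * 9.81 * 3.3 * cos(68 deg)
= 12 * 9.81 * 3.3 * 0.3746
= 145.5257 Nm


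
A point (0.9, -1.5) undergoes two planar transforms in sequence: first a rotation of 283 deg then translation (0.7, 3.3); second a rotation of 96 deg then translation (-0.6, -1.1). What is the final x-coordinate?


After transform 1:
x1 = cos(283)*0.9 - sin(283)*-1.5 + 0.7 = -0.5591
y1 = sin(283)*0.9 + cos(283)*-1.5 + 3.3 = 2.0856
After transform 2:
x2 = cos(96)*-0.5591 - sin(96)*2.0856 + -0.6
= -2.6158


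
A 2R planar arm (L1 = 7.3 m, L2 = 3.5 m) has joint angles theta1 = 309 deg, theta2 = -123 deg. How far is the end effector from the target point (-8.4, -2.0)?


End effector via forward kinematics:
x = L1*cos(t1) + L2*cos(t1+t2) = 1.1132
y = L1*sin(t1) + L2*sin(t1+t2) = -6.039
Distance to target:
d = sqrt((-8.4 - 1.1132)^2 + (-2.0 - -6.039)^2)
= sqrt(90.5012 + 16.3136)
= 10.3351 m


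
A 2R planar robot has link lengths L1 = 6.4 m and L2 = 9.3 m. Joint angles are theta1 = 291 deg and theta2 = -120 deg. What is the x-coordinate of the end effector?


Convert angles to radians: theta1 = 5.0789, theta2 = -2.0944
x = L1*cos(theta1) + L2*cos(theta1+theta2)
x = 2.2936 + -9.1855
x = -6.8919


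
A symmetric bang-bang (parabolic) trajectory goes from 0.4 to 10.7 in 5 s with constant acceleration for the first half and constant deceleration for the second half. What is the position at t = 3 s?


Symmetric rest-to-rest: each phase covers (pf-p0)/2 in time T/2. 0.5*a*(T/2)^2 = (pf-p0)/2 => a = 4*(pf-p0)/T^2
a = 4*(10.7-0.4)/5^2 = 1.648
t = 3 is in the deceleration phase (t > T/2).
p = pf - 0.5*a*(T-t)^2 = 10.7 - 0.5*1.648*2^2
= 7.404


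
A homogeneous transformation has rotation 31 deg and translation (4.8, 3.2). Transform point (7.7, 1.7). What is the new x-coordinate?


x' = cos(theta)*px - sin(theta)*py + tx
= 0.8572*7.7 - 0.515*1.7 + 4.8
= 10.5246


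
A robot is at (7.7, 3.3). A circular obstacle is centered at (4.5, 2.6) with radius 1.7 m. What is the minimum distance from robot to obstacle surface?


center_dist = sqrt((7.7-4.5)^2 + (3.3-2.6)^2)
= sqrt(10.24 + 0.49)
= 3.2757
min_dist = center_dist - radius = 3.2757 - 1.7 = 1.5757 m


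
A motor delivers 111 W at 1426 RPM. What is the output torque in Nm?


omega = 1426 * 2*pi/60 = 149.3304 rad/s
tau = P / omega = 111 / 149.3304
= 0.7433 Nm


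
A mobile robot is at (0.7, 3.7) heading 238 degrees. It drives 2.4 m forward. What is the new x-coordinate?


x_new = x0 + d*cos(theta)
= 0.7 + 2.4*cos(238)
= 0.7 + -1.2718
= -0.5718


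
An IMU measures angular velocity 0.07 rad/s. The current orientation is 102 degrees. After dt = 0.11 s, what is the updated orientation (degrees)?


delta_theta = w * dt = 0.07 * 0.11 = 0.0077 rad
= 0.4412 deg
theta_new = 102 + 0.4412 = 102.4412 deg


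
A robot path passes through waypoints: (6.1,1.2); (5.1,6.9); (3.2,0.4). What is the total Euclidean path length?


Segment lengths:
  seg1 = sqrt((-1.0)^2 + (5.7)^2) = 5.7871
  seg2 = sqrt((-1.9)^2 + (-6.5)^2) = 6.772
Total = 12.5591


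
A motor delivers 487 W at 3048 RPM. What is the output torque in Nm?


omega = 3048 * 2*pi/60 = 319.1858 rad/s
tau = P / omega = 487 / 319.1858
= 1.5258 Nm


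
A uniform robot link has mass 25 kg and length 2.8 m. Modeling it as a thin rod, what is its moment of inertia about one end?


I = (1/3) * m * L^2
= (1/3) * 25 * 2.8^2
= 0.333333 * 25 * 7.84
= 65.3333 kg*m^2


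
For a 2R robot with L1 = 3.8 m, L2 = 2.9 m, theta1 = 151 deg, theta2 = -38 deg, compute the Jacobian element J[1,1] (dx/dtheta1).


J[1,1] = -L1*sin(t1) - L2*sin(t1+t2)
= -3.8*sin(151) - 2.9*sin(113)
= -4.5117


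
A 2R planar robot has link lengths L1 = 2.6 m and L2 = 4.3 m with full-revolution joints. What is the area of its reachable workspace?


r_max = L1 + L2 = 6.9 m
r_min = |L1 - L2| = 1.7 m
Area = pi*(r_max^2 - r_min^2)
= pi*(47.61 - 2.89)
= pi * 44.72
= 140.492 m^2


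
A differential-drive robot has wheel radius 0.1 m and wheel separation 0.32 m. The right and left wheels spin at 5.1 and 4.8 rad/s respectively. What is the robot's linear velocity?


vR = r*wR = 0.1*5.1 = 0.51 m/s
vL = r*wL = 0.1*4.8 = 0.48 m/s
v = (vR+vL)/2 = 0.495 m/s
omega = (vR-vL)/L = 0.0938 rad/s
linear velocity = 0.495 m/s


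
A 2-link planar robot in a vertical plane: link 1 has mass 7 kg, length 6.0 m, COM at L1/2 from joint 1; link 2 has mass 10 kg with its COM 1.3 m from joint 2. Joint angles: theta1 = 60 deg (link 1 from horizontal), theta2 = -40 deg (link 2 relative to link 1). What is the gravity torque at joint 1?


Horizontal distance from joint 1 to link-1 COM:
  x_c1 = (L1/2)*cos(t1) = 3.0 * 0.5 = 1.5 m
Horizontal distance from joint 1 to link-2 COM:
  x_c2 = L1*cos(t1) + Lc2*cos(t1+t2)
       = 6.0*0.5 + 1.3*0.9397 = 4.2216 m
tau1 = m1*g*x_c1 + m2*g*x_c2
     = 7*9.81*1.5 + 10*9.81*4.2216
     = 103.005 + 414.139
     = 517.144 Nm


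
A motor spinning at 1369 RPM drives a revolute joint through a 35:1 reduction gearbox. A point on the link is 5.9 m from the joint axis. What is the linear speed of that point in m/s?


omega_motor = 1369 * 2*pi/60 = 143.3613 rad/s
omega_joint = omega_motor / 35 = 4.096 rad/s
v = omega_joint * r = 4.096 * 5.9
= 24.1666 m/s
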